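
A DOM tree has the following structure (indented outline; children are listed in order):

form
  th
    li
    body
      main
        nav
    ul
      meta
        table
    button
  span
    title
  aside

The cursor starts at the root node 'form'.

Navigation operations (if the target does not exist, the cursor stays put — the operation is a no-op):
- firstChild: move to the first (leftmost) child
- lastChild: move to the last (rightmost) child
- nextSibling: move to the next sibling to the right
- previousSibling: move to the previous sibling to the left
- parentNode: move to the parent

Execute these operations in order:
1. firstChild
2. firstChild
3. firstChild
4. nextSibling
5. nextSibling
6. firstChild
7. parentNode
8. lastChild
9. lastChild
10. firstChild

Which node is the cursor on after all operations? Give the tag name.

After 1 (firstChild): th
After 2 (firstChild): li
After 3 (firstChild): li (no-op, stayed)
After 4 (nextSibling): body
After 5 (nextSibling): ul
After 6 (firstChild): meta
After 7 (parentNode): ul
After 8 (lastChild): meta
After 9 (lastChild): table
After 10 (firstChild): table (no-op, stayed)

Answer: table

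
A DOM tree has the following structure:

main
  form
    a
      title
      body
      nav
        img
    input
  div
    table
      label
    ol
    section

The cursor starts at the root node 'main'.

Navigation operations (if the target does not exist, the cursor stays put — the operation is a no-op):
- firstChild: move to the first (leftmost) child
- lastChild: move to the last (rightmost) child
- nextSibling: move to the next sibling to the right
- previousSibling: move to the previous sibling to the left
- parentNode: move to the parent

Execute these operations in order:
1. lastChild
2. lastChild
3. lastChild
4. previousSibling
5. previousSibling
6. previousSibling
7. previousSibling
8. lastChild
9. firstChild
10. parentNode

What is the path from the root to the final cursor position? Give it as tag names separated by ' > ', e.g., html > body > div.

After 1 (lastChild): div
After 2 (lastChild): section
After 3 (lastChild): section (no-op, stayed)
After 4 (previousSibling): ol
After 5 (previousSibling): table
After 6 (previousSibling): table (no-op, stayed)
After 7 (previousSibling): table (no-op, stayed)
After 8 (lastChild): label
After 9 (firstChild): label (no-op, stayed)
After 10 (parentNode): table

Answer: main > div > table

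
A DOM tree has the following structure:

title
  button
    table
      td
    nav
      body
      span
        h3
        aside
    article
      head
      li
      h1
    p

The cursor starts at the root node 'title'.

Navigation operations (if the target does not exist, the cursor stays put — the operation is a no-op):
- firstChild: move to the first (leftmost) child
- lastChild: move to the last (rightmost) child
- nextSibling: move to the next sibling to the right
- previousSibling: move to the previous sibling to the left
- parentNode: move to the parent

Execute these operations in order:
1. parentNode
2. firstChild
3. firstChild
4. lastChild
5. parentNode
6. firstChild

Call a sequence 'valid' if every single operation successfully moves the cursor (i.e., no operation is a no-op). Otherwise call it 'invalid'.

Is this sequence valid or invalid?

Answer: invalid

Derivation:
After 1 (parentNode): title (no-op, stayed)
After 2 (firstChild): button
After 3 (firstChild): table
After 4 (lastChild): td
After 5 (parentNode): table
After 6 (firstChild): td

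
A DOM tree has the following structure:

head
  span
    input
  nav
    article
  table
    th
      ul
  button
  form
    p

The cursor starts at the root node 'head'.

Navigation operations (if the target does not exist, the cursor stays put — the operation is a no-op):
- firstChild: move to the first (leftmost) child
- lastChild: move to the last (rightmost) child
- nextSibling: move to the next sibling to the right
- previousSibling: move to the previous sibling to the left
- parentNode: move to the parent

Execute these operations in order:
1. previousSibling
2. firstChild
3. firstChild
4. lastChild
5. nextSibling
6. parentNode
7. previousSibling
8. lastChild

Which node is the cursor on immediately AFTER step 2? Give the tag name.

Answer: span

Derivation:
After 1 (previousSibling): head (no-op, stayed)
After 2 (firstChild): span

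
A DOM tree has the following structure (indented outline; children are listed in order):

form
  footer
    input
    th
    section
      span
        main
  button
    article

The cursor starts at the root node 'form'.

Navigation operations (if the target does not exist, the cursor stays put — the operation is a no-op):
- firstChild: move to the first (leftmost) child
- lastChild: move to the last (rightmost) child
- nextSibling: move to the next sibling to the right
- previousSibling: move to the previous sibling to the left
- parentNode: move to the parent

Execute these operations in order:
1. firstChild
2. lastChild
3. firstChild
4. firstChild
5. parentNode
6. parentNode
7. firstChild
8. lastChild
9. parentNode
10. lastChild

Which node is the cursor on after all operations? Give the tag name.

Answer: main

Derivation:
After 1 (firstChild): footer
After 2 (lastChild): section
After 3 (firstChild): span
After 4 (firstChild): main
After 5 (parentNode): span
After 6 (parentNode): section
After 7 (firstChild): span
After 8 (lastChild): main
After 9 (parentNode): span
After 10 (lastChild): main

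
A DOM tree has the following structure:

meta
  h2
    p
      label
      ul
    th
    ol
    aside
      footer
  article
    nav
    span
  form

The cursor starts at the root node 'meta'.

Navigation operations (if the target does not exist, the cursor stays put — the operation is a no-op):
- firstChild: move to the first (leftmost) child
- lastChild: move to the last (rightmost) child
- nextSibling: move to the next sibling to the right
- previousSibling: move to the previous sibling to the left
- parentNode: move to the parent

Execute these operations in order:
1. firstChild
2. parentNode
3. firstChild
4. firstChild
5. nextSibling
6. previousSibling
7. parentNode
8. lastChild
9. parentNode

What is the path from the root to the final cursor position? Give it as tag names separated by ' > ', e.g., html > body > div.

After 1 (firstChild): h2
After 2 (parentNode): meta
After 3 (firstChild): h2
After 4 (firstChild): p
After 5 (nextSibling): th
After 6 (previousSibling): p
After 7 (parentNode): h2
After 8 (lastChild): aside
After 9 (parentNode): h2

Answer: meta > h2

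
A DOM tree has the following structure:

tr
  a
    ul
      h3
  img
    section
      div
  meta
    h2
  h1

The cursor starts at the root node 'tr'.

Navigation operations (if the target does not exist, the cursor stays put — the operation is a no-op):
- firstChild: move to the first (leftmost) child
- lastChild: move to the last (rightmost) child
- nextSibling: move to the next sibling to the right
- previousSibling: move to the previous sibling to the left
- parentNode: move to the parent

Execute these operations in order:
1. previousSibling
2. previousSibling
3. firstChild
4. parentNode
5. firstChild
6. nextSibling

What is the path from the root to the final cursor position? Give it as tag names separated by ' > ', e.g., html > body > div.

After 1 (previousSibling): tr (no-op, stayed)
After 2 (previousSibling): tr (no-op, stayed)
After 3 (firstChild): a
After 4 (parentNode): tr
After 5 (firstChild): a
After 6 (nextSibling): img

Answer: tr > img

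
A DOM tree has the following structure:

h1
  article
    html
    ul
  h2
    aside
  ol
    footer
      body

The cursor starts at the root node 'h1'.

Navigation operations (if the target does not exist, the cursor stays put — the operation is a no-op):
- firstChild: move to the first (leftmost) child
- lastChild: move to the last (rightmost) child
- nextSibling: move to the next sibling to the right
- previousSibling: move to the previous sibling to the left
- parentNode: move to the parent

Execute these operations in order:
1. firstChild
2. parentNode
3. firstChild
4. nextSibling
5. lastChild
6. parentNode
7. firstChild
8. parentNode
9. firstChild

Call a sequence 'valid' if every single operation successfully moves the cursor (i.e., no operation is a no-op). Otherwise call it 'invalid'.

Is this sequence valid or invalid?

Answer: valid

Derivation:
After 1 (firstChild): article
After 2 (parentNode): h1
After 3 (firstChild): article
After 4 (nextSibling): h2
After 5 (lastChild): aside
After 6 (parentNode): h2
After 7 (firstChild): aside
After 8 (parentNode): h2
After 9 (firstChild): aside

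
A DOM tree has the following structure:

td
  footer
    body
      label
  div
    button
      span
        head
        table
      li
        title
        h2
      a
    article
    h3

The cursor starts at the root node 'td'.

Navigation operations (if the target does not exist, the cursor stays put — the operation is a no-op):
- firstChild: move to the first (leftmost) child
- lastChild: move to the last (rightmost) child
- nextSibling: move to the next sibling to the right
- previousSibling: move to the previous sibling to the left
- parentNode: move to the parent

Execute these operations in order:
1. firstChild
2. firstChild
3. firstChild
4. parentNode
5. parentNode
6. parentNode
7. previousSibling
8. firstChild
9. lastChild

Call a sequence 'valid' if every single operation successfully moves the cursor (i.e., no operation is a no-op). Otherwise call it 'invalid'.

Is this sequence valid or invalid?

Answer: invalid

Derivation:
After 1 (firstChild): footer
After 2 (firstChild): body
After 3 (firstChild): label
After 4 (parentNode): body
After 5 (parentNode): footer
After 6 (parentNode): td
After 7 (previousSibling): td (no-op, stayed)
After 8 (firstChild): footer
After 9 (lastChild): body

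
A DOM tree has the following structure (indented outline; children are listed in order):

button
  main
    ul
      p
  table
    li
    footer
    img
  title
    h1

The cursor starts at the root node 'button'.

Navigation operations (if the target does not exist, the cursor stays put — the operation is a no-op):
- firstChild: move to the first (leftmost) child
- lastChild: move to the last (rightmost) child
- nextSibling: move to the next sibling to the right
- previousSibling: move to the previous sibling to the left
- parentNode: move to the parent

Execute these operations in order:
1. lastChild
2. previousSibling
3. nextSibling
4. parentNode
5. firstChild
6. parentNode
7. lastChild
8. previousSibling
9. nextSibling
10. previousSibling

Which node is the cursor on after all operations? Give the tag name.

Answer: table

Derivation:
After 1 (lastChild): title
After 2 (previousSibling): table
After 3 (nextSibling): title
After 4 (parentNode): button
After 5 (firstChild): main
After 6 (parentNode): button
After 7 (lastChild): title
After 8 (previousSibling): table
After 9 (nextSibling): title
After 10 (previousSibling): table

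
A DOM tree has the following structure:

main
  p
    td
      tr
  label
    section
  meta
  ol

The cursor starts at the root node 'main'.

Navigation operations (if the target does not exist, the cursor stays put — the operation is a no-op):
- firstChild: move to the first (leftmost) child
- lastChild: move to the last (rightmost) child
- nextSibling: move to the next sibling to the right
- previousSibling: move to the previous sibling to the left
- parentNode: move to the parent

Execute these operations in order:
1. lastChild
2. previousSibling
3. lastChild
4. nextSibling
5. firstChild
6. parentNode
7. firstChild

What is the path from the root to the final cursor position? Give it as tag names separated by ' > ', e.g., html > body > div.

After 1 (lastChild): ol
After 2 (previousSibling): meta
After 3 (lastChild): meta (no-op, stayed)
After 4 (nextSibling): ol
After 5 (firstChild): ol (no-op, stayed)
After 6 (parentNode): main
After 7 (firstChild): p

Answer: main > p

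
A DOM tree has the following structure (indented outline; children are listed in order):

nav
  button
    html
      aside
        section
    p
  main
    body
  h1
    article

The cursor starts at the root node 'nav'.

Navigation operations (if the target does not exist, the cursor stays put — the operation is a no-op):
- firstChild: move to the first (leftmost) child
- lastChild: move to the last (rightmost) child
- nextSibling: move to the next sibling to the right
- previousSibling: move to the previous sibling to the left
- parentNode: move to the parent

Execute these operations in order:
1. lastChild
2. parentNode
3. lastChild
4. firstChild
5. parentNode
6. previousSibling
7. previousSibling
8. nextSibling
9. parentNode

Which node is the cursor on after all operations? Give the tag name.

After 1 (lastChild): h1
After 2 (parentNode): nav
After 3 (lastChild): h1
After 4 (firstChild): article
After 5 (parentNode): h1
After 6 (previousSibling): main
After 7 (previousSibling): button
After 8 (nextSibling): main
After 9 (parentNode): nav

Answer: nav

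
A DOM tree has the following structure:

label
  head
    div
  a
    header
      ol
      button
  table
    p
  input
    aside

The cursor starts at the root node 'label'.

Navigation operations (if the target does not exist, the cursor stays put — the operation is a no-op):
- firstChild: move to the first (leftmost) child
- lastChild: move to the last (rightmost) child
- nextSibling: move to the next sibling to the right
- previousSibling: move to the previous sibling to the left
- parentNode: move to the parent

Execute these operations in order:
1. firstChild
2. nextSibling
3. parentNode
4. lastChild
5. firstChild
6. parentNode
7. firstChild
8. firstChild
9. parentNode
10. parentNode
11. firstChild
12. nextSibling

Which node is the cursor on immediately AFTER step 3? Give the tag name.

Answer: label

Derivation:
After 1 (firstChild): head
After 2 (nextSibling): a
After 3 (parentNode): label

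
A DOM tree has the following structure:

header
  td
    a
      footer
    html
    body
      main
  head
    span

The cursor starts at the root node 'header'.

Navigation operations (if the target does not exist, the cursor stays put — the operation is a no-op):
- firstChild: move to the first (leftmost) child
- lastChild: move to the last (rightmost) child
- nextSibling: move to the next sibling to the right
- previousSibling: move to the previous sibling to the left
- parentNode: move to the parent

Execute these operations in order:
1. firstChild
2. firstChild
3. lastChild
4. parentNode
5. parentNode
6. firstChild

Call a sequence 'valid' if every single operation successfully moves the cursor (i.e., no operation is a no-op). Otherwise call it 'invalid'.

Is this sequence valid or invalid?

Answer: valid

Derivation:
After 1 (firstChild): td
After 2 (firstChild): a
After 3 (lastChild): footer
After 4 (parentNode): a
After 5 (parentNode): td
After 6 (firstChild): a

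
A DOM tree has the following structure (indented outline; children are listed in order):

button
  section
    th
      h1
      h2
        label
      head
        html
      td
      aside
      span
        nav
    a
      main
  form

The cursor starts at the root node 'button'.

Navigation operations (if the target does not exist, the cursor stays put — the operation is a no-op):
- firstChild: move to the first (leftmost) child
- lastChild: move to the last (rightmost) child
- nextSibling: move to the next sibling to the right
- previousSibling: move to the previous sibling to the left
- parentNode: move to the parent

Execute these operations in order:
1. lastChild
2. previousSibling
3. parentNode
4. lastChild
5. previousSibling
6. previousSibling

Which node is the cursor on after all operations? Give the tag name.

After 1 (lastChild): form
After 2 (previousSibling): section
After 3 (parentNode): button
After 4 (lastChild): form
After 5 (previousSibling): section
After 6 (previousSibling): section (no-op, stayed)

Answer: section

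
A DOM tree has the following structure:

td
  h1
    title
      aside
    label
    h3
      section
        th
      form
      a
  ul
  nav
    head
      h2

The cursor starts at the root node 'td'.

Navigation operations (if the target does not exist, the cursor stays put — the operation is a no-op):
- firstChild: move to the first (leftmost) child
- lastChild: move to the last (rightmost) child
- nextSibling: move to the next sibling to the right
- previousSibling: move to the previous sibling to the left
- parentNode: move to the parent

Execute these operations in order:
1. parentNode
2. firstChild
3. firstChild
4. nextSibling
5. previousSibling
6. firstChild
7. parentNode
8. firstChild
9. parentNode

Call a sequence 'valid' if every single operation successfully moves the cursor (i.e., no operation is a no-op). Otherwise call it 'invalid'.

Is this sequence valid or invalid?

After 1 (parentNode): td (no-op, stayed)
After 2 (firstChild): h1
After 3 (firstChild): title
After 4 (nextSibling): label
After 5 (previousSibling): title
After 6 (firstChild): aside
After 7 (parentNode): title
After 8 (firstChild): aside
After 9 (parentNode): title

Answer: invalid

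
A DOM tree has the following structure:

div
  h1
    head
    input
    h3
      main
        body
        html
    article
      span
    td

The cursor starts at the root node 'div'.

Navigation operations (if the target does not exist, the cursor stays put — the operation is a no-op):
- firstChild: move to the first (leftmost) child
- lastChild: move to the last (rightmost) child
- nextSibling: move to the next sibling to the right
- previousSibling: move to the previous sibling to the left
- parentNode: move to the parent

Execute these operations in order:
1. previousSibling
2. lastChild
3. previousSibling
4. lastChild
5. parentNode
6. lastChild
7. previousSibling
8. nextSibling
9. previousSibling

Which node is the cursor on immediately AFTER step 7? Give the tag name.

After 1 (previousSibling): div (no-op, stayed)
After 2 (lastChild): h1
After 3 (previousSibling): h1 (no-op, stayed)
After 4 (lastChild): td
After 5 (parentNode): h1
After 6 (lastChild): td
After 7 (previousSibling): article

Answer: article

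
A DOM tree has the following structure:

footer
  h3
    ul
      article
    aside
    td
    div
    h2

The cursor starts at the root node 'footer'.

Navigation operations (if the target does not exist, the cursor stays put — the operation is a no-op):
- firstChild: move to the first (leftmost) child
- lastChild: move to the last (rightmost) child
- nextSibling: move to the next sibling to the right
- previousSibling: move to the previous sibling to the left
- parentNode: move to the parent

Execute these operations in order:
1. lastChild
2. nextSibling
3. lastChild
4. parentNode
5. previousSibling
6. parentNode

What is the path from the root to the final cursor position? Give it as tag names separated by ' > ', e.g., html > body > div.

Answer: footer

Derivation:
After 1 (lastChild): h3
After 2 (nextSibling): h3 (no-op, stayed)
After 3 (lastChild): h2
After 4 (parentNode): h3
After 5 (previousSibling): h3 (no-op, stayed)
After 6 (parentNode): footer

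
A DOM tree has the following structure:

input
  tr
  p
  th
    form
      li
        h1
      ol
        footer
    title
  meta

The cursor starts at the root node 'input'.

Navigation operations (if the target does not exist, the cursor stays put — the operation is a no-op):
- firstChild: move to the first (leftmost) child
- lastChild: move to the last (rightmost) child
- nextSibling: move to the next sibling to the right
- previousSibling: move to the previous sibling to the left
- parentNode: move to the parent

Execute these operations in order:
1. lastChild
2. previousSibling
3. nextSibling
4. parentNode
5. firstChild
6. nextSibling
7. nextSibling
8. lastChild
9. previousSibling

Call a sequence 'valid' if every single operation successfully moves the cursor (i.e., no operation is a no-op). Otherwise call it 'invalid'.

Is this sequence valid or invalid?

After 1 (lastChild): meta
After 2 (previousSibling): th
After 3 (nextSibling): meta
After 4 (parentNode): input
After 5 (firstChild): tr
After 6 (nextSibling): p
After 7 (nextSibling): th
After 8 (lastChild): title
After 9 (previousSibling): form

Answer: valid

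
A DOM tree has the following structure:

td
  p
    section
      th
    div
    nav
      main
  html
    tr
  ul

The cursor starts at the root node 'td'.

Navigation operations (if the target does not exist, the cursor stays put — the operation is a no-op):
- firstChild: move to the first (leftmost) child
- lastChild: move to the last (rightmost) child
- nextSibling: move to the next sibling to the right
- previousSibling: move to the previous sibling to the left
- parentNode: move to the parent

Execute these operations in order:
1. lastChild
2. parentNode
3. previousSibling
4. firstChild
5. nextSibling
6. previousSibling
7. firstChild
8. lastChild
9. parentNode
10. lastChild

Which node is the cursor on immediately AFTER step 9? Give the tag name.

After 1 (lastChild): ul
After 2 (parentNode): td
After 3 (previousSibling): td (no-op, stayed)
After 4 (firstChild): p
After 5 (nextSibling): html
After 6 (previousSibling): p
After 7 (firstChild): section
After 8 (lastChild): th
After 9 (parentNode): section

Answer: section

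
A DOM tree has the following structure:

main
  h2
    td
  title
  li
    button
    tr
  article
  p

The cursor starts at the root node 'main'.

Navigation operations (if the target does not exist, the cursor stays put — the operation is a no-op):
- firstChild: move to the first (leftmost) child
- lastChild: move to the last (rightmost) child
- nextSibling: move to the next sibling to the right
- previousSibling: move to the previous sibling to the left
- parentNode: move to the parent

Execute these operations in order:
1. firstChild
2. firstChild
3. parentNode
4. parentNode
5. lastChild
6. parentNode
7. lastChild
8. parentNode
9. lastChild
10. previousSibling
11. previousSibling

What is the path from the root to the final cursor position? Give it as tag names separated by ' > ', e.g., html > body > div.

After 1 (firstChild): h2
After 2 (firstChild): td
After 3 (parentNode): h2
After 4 (parentNode): main
After 5 (lastChild): p
After 6 (parentNode): main
After 7 (lastChild): p
After 8 (parentNode): main
After 9 (lastChild): p
After 10 (previousSibling): article
After 11 (previousSibling): li

Answer: main > li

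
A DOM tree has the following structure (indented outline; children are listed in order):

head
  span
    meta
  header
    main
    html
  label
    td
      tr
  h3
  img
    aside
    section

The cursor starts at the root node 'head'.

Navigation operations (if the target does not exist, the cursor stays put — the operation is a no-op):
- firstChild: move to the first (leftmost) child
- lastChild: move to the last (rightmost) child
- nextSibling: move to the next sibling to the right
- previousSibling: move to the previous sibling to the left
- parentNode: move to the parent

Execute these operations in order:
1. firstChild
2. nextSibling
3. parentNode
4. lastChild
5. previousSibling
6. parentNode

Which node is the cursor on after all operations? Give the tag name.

Answer: head

Derivation:
After 1 (firstChild): span
After 2 (nextSibling): header
After 3 (parentNode): head
After 4 (lastChild): img
After 5 (previousSibling): h3
After 6 (parentNode): head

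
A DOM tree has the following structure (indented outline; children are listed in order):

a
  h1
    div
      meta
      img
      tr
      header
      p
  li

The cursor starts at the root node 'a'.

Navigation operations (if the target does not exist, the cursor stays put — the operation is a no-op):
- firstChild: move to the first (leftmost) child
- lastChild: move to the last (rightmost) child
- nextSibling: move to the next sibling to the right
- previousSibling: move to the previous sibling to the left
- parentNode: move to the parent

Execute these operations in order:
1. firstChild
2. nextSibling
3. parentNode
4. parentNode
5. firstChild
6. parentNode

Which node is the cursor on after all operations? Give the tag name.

After 1 (firstChild): h1
After 2 (nextSibling): li
After 3 (parentNode): a
After 4 (parentNode): a (no-op, stayed)
After 5 (firstChild): h1
After 6 (parentNode): a

Answer: a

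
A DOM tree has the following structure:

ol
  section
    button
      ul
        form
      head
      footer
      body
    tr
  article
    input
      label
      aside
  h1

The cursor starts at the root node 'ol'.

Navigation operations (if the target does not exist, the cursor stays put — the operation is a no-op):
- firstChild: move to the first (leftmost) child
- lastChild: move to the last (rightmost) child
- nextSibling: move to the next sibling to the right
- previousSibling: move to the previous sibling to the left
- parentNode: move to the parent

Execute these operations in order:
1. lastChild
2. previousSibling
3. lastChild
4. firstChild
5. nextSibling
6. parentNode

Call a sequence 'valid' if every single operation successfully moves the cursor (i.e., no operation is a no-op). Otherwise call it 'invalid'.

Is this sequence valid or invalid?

After 1 (lastChild): h1
After 2 (previousSibling): article
After 3 (lastChild): input
After 4 (firstChild): label
After 5 (nextSibling): aside
After 6 (parentNode): input

Answer: valid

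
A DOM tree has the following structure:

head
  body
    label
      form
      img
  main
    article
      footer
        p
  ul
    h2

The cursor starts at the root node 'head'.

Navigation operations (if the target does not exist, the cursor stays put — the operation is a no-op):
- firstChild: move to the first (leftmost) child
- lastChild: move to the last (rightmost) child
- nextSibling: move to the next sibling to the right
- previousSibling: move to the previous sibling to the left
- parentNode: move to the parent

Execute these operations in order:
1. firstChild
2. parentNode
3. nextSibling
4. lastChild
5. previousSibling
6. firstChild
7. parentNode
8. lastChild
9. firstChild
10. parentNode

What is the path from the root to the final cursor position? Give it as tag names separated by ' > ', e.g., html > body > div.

After 1 (firstChild): body
After 2 (parentNode): head
After 3 (nextSibling): head (no-op, stayed)
After 4 (lastChild): ul
After 5 (previousSibling): main
After 6 (firstChild): article
After 7 (parentNode): main
After 8 (lastChild): article
After 9 (firstChild): footer
After 10 (parentNode): article

Answer: head > main > article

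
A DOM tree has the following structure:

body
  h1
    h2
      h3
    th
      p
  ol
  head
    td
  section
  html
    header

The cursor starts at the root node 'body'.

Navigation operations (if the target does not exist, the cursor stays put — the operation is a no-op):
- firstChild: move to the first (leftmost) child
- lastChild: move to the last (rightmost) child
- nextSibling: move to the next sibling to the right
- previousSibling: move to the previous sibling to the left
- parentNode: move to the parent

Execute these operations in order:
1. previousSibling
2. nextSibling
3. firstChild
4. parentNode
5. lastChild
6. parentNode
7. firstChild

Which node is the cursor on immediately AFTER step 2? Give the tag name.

Answer: body

Derivation:
After 1 (previousSibling): body (no-op, stayed)
After 2 (nextSibling): body (no-op, stayed)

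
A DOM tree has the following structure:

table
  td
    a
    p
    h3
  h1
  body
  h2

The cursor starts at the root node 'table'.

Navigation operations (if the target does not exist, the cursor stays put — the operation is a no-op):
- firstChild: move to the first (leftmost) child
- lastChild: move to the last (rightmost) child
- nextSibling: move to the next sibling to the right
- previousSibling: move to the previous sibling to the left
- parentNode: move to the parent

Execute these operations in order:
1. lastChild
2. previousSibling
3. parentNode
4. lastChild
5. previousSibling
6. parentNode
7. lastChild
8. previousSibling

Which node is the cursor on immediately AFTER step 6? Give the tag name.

After 1 (lastChild): h2
After 2 (previousSibling): body
After 3 (parentNode): table
After 4 (lastChild): h2
After 5 (previousSibling): body
After 6 (parentNode): table

Answer: table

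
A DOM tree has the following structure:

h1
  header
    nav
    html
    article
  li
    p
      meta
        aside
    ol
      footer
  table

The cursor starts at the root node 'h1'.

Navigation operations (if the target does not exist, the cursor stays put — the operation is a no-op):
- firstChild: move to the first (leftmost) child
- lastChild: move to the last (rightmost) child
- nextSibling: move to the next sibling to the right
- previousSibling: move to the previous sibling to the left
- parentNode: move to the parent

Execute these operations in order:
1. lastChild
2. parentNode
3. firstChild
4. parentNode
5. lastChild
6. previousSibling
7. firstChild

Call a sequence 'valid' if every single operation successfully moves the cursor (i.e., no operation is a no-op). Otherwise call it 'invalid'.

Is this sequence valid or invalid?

After 1 (lastChild): table
After 2 (parentNode): h1
After 3 (firstChild): header
After 4 (parentNode): h1
After 5 (lastChild): table
After 6 (previousSibling): li
After 7 (firstChild): p

Answer: valid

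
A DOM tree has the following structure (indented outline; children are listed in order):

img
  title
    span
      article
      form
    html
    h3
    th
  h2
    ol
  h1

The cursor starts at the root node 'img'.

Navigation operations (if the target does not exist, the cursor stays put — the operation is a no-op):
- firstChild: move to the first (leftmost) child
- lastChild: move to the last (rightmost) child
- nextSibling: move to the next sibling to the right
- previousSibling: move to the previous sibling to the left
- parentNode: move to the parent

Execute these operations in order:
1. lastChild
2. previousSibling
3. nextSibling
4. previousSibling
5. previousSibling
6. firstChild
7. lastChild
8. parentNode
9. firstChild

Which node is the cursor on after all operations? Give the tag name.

After 1 (lastChild): h1
After 2 (previousSibling): h2
After 3 (nextSibling): h1
After 4 (previousSibling): h2
After 5 (previousSibling): title
After 6 (firstChild): span
After 7 (lastChild): form
After 8 (parentNode): span
After 9 (firstChild): article

Answer: article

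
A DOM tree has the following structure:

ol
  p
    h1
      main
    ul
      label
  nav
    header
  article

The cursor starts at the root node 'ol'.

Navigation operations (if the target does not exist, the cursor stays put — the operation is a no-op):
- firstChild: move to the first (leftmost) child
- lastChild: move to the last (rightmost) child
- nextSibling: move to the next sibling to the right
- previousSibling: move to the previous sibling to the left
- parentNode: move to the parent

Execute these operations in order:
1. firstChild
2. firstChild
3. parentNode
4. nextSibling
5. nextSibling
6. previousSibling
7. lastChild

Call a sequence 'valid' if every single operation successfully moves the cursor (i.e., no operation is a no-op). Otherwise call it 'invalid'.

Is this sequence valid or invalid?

Answer: valid

Derivation:
After 1 (firstChild): p
After 2 (firstChild): h1
After 3 (parentNode): p
After 4 (nextSibling): nav
After 5 (nextSibling): article
After 6 (previousSibling): nav
After 7 (lastChild): header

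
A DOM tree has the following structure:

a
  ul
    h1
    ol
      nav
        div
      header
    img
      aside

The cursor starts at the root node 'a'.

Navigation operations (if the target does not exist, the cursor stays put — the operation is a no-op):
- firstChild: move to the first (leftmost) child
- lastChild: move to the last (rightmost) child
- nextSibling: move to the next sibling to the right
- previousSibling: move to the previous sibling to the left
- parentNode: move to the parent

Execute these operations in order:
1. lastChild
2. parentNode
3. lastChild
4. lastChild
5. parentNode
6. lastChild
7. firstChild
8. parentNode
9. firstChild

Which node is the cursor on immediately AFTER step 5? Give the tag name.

Answer: ul

Derivation:
After 1 (lastChild): ul
After 2 (parentNode): a
After 3 (lastChild): ul
After 4 (lastChild): img
After 5 (parentNode): ul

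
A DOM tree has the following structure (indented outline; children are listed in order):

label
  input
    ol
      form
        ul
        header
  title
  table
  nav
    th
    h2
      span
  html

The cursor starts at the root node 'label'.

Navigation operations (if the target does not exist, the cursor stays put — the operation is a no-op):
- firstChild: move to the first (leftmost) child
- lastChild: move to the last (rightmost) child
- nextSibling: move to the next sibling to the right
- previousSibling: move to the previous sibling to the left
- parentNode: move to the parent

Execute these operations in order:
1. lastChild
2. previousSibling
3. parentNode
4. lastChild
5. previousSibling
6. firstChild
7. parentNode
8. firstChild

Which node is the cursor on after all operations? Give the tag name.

After 1 (lastChild): html
After 2 (previousSibling): nav
After 3 (parentNode): label
After 4 (lastChild): html
After 5 (previousSibling): nav
After 6 (firstChild): th
After 7 (parentNode): nav
After 8 (firstChild): th

Answer: th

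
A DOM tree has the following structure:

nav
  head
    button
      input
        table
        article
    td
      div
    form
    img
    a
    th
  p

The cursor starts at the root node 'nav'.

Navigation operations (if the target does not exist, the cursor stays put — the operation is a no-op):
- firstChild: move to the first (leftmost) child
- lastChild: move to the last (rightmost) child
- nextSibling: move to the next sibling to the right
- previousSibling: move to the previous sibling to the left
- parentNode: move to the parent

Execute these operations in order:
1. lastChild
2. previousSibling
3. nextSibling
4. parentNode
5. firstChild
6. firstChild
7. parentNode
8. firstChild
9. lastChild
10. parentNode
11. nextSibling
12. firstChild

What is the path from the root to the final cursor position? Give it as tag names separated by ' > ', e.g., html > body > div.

After 1 (lastChild): p
After 2 (previousSibling): head
After 3 (nextSibling): p
After 4 (parentNode): nav
After 5 (firstChild): head
After 6 (firstChild): button
After 7 (parentNode): head
After 8 (firstChild): button
After 9 (lastChild): input
After 10 (parentNode): button
After 11 (nextSibling): td
After 12 (firstChild): div

Answer: nav > head > td > div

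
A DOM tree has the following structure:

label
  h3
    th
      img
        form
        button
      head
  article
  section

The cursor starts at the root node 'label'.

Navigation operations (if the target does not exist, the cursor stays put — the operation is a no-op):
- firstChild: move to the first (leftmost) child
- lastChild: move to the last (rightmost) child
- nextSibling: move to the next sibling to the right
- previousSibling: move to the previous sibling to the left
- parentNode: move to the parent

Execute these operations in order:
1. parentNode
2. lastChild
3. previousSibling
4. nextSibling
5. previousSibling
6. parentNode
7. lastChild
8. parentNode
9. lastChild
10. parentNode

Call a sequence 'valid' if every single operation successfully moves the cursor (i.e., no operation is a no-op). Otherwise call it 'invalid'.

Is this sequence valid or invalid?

Answer: invalid

Derivation:
After 1 (parentNode): label (no-op, stayed)
After 2 (lastChild): section
After 3 (previousSibling): article
After 4 (nextSibling): section
After 5 (previousSibling): article
After 6 (parentNode): label
After 7 (lastChild): section
After 8 (parentNode): label
After 9 (lastChild): section
After 10 (parentNode): label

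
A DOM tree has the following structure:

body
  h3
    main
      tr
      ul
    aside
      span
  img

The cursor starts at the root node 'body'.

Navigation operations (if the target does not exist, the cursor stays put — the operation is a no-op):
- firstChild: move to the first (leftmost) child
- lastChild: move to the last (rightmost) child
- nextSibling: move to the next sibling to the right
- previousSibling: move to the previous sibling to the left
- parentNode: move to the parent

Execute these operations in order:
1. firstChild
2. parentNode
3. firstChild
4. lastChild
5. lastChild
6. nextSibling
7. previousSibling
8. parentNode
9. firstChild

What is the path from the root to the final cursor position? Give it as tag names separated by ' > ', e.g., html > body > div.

After 1 (firstChild): h3
After 2 (parentNode): body
After 3 (firstChild): h3
After 4 (lastChild): aside
After 5 (lastChild): span
After 6 (nextSibling): span (no-op, stayed)
After 7 (previousSibling): span (no-op, stayed)
After 8 (parentNode): aside
After 9 (firstChild): span

Answer: body > h3 > aside > span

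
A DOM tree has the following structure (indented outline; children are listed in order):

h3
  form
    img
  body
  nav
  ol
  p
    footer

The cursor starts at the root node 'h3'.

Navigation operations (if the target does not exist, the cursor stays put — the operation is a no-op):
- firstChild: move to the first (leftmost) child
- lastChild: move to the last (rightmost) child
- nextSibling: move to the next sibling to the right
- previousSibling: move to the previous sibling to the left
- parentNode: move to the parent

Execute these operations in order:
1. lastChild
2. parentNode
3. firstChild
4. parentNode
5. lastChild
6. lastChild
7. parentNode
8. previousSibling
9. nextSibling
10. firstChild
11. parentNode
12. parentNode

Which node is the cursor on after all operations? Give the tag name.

Answer: h3

Derivation:
After 1 (lastChild): p
After 2 (parentNode): h3
After 3 (firstChild): form
After 4 (parentNode): h3
After 5 (lastChild): p
After 6 (lastChild): footer
After 7 (parentNode): p
After 8 (previousSibling): ol
After 9 (nextSibling): p
After 10 (firstChild): footer
After 11 (parentNode): p
After 12 (parentNode): h3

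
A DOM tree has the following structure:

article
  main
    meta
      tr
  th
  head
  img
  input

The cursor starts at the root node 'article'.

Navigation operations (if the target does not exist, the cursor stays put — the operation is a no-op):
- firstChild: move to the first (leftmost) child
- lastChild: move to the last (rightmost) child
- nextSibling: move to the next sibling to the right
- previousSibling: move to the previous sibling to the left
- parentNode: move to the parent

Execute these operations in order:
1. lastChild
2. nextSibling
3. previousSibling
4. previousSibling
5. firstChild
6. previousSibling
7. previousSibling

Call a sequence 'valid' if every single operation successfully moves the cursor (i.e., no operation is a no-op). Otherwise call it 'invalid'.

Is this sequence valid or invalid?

Answer: invalid

Derivation:
After 1 (lastChild): input
After 2 (nextSibling): input (no-op, stayed)
After 3 (previousSibling): img
After 4 (previousSibling): head
After 5 (firstChild): head (no-op, stayed)
After 6 (previousSibling): th
After 7 (previousSibling): main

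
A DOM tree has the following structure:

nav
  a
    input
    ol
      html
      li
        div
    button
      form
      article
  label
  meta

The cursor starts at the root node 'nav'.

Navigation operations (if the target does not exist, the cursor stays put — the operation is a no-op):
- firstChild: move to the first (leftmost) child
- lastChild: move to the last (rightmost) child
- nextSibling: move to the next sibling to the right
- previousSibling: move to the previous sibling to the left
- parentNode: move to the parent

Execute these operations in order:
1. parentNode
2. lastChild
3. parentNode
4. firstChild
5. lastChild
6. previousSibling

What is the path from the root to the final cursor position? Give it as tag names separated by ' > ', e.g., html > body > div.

After 1 (parentNode): nav (no-op, stayed)
After 2 (lastChild): meta
After 3 (parentNode): nav
After 4 (firstChild): a
After 5 (lastChild): button
After 6 (previousSibling): ol

Answer: nav > a > ol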